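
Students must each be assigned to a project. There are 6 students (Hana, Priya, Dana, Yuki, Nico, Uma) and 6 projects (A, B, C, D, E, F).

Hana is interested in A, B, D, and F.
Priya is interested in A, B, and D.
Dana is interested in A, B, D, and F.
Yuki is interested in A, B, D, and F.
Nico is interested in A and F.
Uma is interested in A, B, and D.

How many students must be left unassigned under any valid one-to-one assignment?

2

A valid assignment of size 4: Hana→D, Priya→A, Dana→F, Yuki→B.
The set {Hana, Priya, Dana, Yuki, Nico, Uma} has only 4 neighbours ({A, B, D, F}), so by Hall's theorem at most 4 of the 6 students can be matched.
That matches 4 of the 6, leaving 2 unmatched; no matching can do better.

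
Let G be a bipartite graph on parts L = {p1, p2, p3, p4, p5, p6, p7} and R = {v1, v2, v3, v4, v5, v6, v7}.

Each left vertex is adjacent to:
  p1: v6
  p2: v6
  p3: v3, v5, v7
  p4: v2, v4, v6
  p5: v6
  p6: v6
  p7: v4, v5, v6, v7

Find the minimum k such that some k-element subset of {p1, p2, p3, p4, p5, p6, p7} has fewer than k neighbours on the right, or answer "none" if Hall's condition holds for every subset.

Take S = {p1, p2}. Its neighbourhood is {v6}, so |N(S)| = 1 < |S| = 2.
No single vertex violates Hall's condition since each has at least one neighbour, so 2 is the minimum.

2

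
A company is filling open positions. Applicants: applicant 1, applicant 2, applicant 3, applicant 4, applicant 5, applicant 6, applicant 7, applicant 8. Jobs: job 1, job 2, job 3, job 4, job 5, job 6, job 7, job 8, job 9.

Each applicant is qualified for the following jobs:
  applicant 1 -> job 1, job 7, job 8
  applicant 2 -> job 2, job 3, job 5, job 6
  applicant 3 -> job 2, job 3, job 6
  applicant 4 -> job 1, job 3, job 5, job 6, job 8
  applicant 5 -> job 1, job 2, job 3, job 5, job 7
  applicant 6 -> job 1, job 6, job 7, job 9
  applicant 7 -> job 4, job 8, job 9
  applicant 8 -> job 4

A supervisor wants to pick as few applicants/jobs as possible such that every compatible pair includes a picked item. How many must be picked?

8

The 8 edges applicant 1–job 8, applicant 2–job 6, applicant 3–job 2, applicant 4–job 5, applicant 5–job 7, applicant 6–job 1, applicant 7–job 9, applicant 8–job 4 form a matching, so any vertex cover needs at least 8 vertices (one per matched edge).
Conversely {applicant 1, applicant 2, applicant 3, applicant 4, applicant 5, applicant 6, applicant 7, applicant 8} meets every edge and has exactly 8 vertices, so 8 is optimal.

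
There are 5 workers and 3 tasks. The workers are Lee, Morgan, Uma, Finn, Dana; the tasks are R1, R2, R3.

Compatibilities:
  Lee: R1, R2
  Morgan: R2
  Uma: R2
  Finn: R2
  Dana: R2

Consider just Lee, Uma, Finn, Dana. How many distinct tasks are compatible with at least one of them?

The union of neighbours of {Lee, Uma, Finn, Dana} is {R1, R2}, which has 2 elements.
Since |N(S)| = 2 < |S| = 4, Hall's condition fails for this subset.

2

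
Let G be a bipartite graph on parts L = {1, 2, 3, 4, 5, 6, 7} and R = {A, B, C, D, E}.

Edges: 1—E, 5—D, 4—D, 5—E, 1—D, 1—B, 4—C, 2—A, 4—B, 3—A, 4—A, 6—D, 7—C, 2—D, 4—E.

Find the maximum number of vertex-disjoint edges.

5

One maximum matching: 1–B, 2–D, 3–A, 4–C, 5–E.
The set {1, 2, 3, 4, 5, 6, 7} has only 5 neighbours ({A, B, C, D, E}), so by Hall's theorem at most 5 of the 7 left vertices can be matched.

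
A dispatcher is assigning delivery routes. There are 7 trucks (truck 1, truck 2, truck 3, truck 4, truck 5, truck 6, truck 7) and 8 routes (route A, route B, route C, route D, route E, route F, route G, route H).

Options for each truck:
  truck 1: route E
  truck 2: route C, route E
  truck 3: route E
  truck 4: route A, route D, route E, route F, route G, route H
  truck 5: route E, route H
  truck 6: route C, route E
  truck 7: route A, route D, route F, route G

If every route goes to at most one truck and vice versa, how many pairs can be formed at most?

5

For example, pair truck 1-route E, truck 2-route C, truck 4-route G, truck 5-route H, truck 7-route F.
The set {truck 1, truck 2, truck 3, truck 6} has only 2 neighbours ({route C, route E}), so by Hall's theorem at most 5 of the 7 trucks can be matched.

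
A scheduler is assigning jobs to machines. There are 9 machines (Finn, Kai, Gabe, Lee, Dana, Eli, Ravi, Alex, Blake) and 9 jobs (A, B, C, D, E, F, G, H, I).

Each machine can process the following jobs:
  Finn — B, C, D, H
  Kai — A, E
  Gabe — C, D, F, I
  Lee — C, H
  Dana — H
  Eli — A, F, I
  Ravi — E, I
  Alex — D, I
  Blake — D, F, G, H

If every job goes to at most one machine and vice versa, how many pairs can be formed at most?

9

One maximum matching: Finn-B, Kai-A, Gabe-F, Lee-C, Dana-H, Eli-I, Ravi-E, Alex-D, Blake-G.
All 9 machines are matched, so no larger matching exists.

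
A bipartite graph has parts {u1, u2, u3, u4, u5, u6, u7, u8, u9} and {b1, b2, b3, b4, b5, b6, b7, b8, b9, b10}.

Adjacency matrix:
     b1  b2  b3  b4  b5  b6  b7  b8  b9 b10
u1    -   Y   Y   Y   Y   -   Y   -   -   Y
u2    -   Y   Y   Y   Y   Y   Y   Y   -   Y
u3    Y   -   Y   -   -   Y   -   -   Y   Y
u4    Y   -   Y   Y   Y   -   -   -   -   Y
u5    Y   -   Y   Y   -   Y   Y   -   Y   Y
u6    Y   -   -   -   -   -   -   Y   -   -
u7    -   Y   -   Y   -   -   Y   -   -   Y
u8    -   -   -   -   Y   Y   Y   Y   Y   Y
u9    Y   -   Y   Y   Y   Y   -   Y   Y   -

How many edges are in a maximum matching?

9

For example, pair u1-b7, u2-b10, u3-b3, u4-b5, u5-b4, u6-b8, u7-b2, u8-b6, u9-b1.
This saturates every left vertex, so 9 is the maximum.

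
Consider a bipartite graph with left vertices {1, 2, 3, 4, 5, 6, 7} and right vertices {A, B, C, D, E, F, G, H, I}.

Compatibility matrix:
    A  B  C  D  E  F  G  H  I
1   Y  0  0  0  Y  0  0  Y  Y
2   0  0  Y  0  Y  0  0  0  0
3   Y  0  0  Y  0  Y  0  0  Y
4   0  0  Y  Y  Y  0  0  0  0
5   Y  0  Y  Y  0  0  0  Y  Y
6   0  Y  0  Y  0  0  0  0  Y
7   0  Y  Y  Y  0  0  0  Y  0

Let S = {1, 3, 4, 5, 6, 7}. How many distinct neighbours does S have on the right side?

The union of neighbours of {1, 3, 4, 5, 6, 7} is {A, B, C, D, E, F, H, I}, which has 8 elements.
Since |N(S)| = 8 ≥ |S| = 6, Hall's condition holds for this subset.

8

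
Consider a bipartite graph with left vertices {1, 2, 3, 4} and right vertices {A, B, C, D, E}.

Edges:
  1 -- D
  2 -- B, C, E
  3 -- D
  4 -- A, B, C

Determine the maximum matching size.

A valid assignment of size 3: 1–D, 2–E, 4–B.
The set {1, 3} has only 1 neighbour ({D}), so by Hall's theorem at most 3 of the 4 left vertices can be matched.

3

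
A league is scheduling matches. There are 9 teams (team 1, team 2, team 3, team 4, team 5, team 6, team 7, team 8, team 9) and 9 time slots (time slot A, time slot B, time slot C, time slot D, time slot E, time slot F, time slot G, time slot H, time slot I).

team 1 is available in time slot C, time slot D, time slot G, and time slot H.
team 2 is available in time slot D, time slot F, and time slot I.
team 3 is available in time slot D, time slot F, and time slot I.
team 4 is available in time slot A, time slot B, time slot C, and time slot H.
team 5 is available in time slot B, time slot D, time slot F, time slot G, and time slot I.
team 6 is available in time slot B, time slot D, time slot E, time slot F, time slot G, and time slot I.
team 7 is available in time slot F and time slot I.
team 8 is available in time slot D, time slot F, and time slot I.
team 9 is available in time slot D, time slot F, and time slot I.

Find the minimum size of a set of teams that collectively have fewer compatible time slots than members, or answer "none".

Take S = {team 2, team 3, team 7, team 8}. Its neighbourhood is {time slot D, time slot F, time slot I}, so |N(S)| = 3 < |S| = 4.
Every subset of size less than 4 has at least as many neighbours as members, so 4 is the minimum.

4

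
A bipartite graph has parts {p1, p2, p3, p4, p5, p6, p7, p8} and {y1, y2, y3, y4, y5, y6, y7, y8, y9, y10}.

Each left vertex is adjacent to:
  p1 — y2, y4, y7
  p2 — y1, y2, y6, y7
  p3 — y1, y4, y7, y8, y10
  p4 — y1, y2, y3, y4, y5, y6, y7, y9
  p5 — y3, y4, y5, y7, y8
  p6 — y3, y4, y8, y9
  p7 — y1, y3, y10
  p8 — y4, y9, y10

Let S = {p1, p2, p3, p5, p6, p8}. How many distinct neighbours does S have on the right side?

The union of neighbours of {p1, p2, p3, p5, p6, p8} is {y1, y2, y3, y4, y5, y6, y7, y8, y9, y10}, which has 10 elements.
Since |N(S)| = 10 ≥ |S| = 6, Hall's condition holds for this subset.

10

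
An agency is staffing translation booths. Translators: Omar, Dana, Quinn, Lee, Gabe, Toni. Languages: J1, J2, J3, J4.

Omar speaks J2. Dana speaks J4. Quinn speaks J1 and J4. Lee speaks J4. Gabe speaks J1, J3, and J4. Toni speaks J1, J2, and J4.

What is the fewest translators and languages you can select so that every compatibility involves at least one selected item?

{Gabe, J1, J2, J4} is a vertex cover of size 4: every edge has an endpoint in this set.
No smaller cover exists because Omar–J2, Dana–J4, Quinn–J1, Gabe–J3 is a matching of size 4, and a cover must include an endpoint of each of these disjoint edges (König's theorem).

4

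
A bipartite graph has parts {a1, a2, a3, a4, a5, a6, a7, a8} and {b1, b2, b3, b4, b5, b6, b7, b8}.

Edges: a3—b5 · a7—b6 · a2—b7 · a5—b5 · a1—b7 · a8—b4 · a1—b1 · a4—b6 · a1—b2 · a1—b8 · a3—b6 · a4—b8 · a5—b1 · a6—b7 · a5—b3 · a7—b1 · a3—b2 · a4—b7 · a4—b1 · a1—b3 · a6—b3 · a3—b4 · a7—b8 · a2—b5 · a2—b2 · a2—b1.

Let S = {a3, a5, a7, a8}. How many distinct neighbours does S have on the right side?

7

The union of neighbours of {a3, a5, a7, a8} is {b1, b2, b3, b4, b5, b6, b8}, which has 7 elements.
Since |N(S)| = 7 ≥ |S| = 4, Hall's condition holds for this subset.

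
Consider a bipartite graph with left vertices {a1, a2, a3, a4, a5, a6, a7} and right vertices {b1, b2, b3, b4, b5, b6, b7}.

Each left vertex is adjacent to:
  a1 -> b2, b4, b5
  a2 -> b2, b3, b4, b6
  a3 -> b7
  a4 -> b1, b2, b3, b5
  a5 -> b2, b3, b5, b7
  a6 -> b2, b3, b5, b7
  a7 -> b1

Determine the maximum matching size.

7

A valid assignment of size 7: a1-b4, a2-b6, a3-b7, a4-b5, a5-b2, a6-b3, a7-b1.
This saturates every left vertex, so 7 is the maximum.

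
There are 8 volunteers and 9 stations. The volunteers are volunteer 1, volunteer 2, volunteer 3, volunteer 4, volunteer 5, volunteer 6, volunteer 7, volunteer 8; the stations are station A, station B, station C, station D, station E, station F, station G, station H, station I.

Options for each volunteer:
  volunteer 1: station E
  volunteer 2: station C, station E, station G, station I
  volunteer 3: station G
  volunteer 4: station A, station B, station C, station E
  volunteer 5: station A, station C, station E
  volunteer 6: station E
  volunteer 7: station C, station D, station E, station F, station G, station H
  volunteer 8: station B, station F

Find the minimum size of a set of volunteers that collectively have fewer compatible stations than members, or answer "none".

Take S = {volunteer 1, volunteer 6}. Its neighbourhood is {station E}, so |N(S)| = 1 < |S| = 2.
No single vertex violates Hall's condition since each has at least one neighbour, so 2 is the minimum.

2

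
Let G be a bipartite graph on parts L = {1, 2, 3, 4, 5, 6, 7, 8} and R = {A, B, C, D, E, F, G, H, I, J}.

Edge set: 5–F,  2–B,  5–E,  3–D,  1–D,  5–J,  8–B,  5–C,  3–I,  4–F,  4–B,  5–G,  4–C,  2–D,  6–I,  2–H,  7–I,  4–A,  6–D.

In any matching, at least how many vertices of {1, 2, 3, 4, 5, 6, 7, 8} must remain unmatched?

2

A valid assignment of size 6: 1-D, 2-H, 3-I, 4-F, 5-J, 8-B.
The set {1, 3, 6, 7} has only 2 neighbours ({D, I}), so by Hall's theorem at most 6 of the 8 left vertices can be matched.
That matches 6 of the 8, leaving 2 unmatched; no matching can do better.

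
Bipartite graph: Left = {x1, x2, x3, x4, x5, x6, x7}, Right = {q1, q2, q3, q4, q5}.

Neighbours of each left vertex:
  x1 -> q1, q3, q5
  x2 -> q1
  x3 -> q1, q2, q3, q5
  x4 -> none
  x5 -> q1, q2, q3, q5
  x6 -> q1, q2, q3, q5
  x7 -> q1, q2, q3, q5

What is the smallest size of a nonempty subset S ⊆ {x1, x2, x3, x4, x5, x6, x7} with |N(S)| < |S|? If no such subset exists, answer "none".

1

Take S = {x4}. Its neighbourhood is {}, so |N(S)| = 0 < |S| = 1.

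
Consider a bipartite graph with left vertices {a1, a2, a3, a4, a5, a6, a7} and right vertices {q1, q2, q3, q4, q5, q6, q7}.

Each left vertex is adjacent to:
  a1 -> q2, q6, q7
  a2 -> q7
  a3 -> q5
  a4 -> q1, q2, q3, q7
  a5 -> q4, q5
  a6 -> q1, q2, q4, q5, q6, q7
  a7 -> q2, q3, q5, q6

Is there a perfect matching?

Yes

A valid assignment of size 7: a1-q2, a2-q7, a3-q5, a4-q3, a5-q4, a6-q1, a7-q6.
Every left vertex is matched, so this is a perfect matching.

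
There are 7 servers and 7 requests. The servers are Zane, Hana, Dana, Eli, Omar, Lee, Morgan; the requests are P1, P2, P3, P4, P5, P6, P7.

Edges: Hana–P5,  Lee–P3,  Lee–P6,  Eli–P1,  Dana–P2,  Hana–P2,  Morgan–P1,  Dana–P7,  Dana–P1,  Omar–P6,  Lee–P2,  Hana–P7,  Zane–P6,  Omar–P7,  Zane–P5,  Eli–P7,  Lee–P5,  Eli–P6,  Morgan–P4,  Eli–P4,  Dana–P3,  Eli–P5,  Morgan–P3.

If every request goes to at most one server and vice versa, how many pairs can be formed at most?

7

One maximum matching: Zane→P6, Hana→P2, Dana→P3, Eli→P4, Omar→P7, Lee→P5, Morgan→P1.
All 7 servers are matched, so no larger matching exists.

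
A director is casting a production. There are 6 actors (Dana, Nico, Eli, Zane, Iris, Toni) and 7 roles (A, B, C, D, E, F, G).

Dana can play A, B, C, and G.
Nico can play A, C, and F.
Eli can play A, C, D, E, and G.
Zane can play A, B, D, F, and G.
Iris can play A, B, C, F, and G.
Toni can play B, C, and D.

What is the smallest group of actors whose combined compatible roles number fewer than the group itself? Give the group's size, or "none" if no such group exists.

A matching saturating every actor exists, for instance Dana→C, Nico→F, Eli→E, Zane→A, Iris→G, Toni→B.
By Hall's marriage theorem, this means |N(S)| ≥ |S| for every subset S, so no violating subset exists.

none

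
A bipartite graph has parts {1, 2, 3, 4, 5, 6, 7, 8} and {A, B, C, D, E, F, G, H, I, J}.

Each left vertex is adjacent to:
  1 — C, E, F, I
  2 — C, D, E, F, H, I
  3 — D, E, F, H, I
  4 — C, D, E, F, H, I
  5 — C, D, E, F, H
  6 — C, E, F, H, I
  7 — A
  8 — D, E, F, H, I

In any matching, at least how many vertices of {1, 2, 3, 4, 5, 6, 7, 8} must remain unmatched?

One maximum matching: 1→C, 2→I, 3→D, 4→F, 5→H, 6→E, 7→A.
The set {1, 2, 3, 4, 5, 6, 8} has only 6 neighbours ({C, D, E, F, H, I}), so by Hall's theorem at most 7 of the 8 left vertices can be matched.
That matches 7 of the 8, leaving 1 unmatched; no matching can do better.

1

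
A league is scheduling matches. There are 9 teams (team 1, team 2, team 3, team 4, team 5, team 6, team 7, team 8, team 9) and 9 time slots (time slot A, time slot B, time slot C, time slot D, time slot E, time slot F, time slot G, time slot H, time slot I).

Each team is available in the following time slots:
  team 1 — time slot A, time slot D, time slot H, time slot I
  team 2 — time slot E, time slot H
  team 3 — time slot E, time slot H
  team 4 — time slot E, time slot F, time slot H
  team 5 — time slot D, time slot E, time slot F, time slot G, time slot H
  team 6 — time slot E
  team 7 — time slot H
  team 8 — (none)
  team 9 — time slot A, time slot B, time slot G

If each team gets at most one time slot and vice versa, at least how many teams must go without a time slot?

One maximum matching: team 1→time slot I, team 2→time slot E, team 3→time slot H, team 4→time slot F, team 5→time slot D, team 9→time slot G.
The set {team 2, team 3, team 6, team 7, team 8} has only 2 neighbours ({time slot E, time slot H}), so by Hall's theorem at most 6 of the 9 teams can be matched.
That matches 6 of the 9, leaving 3 unmatched; no matching can do better.

3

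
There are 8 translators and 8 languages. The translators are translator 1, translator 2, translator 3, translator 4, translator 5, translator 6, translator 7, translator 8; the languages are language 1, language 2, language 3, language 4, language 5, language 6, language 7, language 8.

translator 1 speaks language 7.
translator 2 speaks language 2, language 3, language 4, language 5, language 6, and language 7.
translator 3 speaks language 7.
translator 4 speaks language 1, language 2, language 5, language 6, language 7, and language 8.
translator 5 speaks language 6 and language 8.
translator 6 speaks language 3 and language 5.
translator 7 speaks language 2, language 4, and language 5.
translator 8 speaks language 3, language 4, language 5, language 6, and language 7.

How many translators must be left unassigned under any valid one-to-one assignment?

1

One maximum matching: translator 1-language 7, translator 2-language 3, translator 4-language 2, translator 5-language 8, translator 6-language 5, translator 7-language 4, translator 8-language 6.
The set {translator 1, translator 3} has only 1 neighbour ({language 7}), so by Hall's theorem at most 7 of the 8 translators can be matched.
That matches 7 of the 8, leaving 1 unmatched; no matching can do better.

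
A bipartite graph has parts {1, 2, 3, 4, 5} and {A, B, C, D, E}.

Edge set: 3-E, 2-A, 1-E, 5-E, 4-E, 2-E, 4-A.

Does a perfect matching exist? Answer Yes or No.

No

The set {1, 2, 3, 4, 5} has only 2 neighbours ({A, E}), so by Hall's theorem at most 2 of the 5 left vertices can be matched.
Hence no matching covers every left vertex.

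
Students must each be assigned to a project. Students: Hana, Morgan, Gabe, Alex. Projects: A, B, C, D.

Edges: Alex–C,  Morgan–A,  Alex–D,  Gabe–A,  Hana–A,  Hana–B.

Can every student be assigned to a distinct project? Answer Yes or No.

No

The set {Morgan, Gabe} has only 1 neighbour ({A}), so by Hall's theorem at most 3 of the 4 students can be matched.
Hence no matching covers every student.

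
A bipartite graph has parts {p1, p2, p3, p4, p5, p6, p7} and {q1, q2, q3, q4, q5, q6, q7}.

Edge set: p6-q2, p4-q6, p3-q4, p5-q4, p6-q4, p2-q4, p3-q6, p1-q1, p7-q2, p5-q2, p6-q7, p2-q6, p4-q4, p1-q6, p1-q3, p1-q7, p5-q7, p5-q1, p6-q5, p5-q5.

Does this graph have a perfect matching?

The set {p2, p3, p4} has only 2 neighbours ({q4, q6}), so by Hall's theorem at most 6 of the 7 left vertices can be matched.
Hence no matching covers every left vertex.

No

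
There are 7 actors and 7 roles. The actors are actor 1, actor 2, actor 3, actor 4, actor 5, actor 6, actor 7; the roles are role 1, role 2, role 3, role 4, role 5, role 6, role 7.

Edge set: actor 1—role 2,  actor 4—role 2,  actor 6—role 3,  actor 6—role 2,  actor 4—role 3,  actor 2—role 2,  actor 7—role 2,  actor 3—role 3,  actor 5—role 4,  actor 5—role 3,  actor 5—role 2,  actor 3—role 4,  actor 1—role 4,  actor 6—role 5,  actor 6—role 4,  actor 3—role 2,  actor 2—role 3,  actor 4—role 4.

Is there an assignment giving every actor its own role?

No

The set {actor 1, actor 2, actor 3, actor 4, actor 5, actor 7} has only 3 neighbours ({role 2, role 3, role 4}), so by Hall's theorem at most 4 of the 7 actors can be matched.
Hence no matching covers every actor.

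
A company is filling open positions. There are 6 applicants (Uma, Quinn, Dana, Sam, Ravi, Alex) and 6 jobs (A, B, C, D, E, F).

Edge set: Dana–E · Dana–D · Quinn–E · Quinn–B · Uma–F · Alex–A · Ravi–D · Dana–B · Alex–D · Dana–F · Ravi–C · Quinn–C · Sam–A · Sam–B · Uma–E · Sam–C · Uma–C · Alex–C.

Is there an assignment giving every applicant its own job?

Yes

For example, pair Uma-F, Quinn-B, Dana-E, Sam-A, Ravi-D, Alex-C.
Every applicant is matched, so this is a perfect matching.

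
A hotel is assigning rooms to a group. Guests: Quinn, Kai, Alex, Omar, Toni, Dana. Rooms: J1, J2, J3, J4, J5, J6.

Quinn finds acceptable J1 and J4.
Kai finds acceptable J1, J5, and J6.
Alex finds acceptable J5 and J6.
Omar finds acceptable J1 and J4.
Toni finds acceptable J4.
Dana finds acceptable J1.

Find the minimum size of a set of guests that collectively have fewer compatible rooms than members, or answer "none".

3

Take S = {Quinn, Omar, Toni}. Its neighbourhood is {J1, J4}, so |N(S)| = 2 < |S| = 3.
Every subset of size less than 3 has at least as many neighbours as members, so 3 is the minimum.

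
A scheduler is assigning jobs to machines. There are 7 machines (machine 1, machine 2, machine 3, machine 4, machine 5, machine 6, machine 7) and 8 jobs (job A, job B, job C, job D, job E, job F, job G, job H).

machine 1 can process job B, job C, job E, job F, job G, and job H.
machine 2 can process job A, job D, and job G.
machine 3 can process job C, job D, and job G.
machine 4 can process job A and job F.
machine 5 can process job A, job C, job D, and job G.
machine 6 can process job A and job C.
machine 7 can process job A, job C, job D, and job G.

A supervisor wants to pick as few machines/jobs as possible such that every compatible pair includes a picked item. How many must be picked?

6

{machine 1, machine 4, job A, job C, job D, job G} is a vertex cover of size 6: every edge has an endpoint in this set.
No smaller cover exists because machine 1–job H, machine 2–job D, machine 3–job C, machine 4–job F, machine 5–job G, machine 6–job A is a matching of size 6, and a cover must include an endpoint of each of these disjoint edges (König's theorem).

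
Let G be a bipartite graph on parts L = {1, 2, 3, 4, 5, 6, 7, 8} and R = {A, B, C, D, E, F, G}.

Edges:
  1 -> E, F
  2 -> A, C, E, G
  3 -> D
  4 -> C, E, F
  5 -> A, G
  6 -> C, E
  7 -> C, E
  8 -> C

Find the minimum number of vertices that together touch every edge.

6

{2, 3, 5, C, E, F} is a vertex cover of size 6: every edge has an endpoint in this set.
No smaller cover exists because 1–F, 2–G, 3–D, 4–C, 5–A, 6–E is a matching of size 6, and a cover must include an endpoint of each of these disjoint edges (König's theorem).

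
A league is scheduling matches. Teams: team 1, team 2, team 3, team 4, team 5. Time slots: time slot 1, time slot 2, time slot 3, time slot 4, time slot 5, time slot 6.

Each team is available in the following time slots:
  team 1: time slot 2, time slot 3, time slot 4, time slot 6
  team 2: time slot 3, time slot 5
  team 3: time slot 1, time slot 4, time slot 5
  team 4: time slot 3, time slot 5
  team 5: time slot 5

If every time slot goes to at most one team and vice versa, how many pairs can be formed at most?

4

For example, pair team 1-time slot 2, team 2-time slot 5, team 3-time slot 4, team 4-time slot 3.
The set {team 2, team 4, team 5} has only 2 neighbours ({time slot 3, time slot 5}), so by Hall's theorem at most 4 of the 5 teams can be matched.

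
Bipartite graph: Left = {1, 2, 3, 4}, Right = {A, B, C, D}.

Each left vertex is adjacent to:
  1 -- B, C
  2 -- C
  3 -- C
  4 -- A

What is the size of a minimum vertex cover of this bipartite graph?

3

{1, 4, C} is a vertex cover of size 3: every edge has an endpoint in this set.
No smaller cover exists because 1–B, 2–C, 4–A is a matching of size 3, and a cover must include an endpoint of each of these disjoint edges (König's theorem).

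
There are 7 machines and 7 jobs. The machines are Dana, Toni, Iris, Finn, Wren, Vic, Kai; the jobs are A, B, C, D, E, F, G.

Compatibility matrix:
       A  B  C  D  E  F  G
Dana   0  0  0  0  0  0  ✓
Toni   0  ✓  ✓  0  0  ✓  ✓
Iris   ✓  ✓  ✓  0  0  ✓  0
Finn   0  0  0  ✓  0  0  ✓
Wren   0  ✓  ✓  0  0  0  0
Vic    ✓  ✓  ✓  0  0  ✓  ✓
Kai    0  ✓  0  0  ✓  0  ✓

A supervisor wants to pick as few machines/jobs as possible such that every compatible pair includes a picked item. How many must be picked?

7

The 7 edges Dana–G, Toni–C, Iris–F, Finn–D, Wren–B, Vic–A, Kai–E form a matching, so any vertex cover needs at least 7 vertices (one per matched edge).
Conversely {Dana, Toni, Iris, Finn, Wren, Vic, Kai} meets every edge and has exactly 7 vertices, so 7 is optimal.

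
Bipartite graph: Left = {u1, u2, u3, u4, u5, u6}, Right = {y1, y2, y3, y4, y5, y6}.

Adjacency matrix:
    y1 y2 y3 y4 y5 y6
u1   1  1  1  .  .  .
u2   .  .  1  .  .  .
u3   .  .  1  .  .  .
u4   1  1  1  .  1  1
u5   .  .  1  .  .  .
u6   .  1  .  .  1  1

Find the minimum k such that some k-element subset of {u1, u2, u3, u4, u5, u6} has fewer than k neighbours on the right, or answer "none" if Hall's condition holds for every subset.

2

Take S = {u2, u3}. Its neighbourhood is {y3}, so |N(S)| = 1 < |S| = 2.
No single vertex violates Hall's condition since each has at least one neighbour, so 2 is the minimum.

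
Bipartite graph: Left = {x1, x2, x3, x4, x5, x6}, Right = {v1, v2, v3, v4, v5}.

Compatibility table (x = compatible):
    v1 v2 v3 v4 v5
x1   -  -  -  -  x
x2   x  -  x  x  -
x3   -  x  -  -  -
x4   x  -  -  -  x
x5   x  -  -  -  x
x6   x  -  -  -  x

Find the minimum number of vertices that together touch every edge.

A maximum matching has 4 edges (e.g. x1–v5, x2–v4, x3–v2, x4–v1).
By König's theorem the minimum vertex cover has the same size. One such cover is {x2, x3, v1, v5}.

4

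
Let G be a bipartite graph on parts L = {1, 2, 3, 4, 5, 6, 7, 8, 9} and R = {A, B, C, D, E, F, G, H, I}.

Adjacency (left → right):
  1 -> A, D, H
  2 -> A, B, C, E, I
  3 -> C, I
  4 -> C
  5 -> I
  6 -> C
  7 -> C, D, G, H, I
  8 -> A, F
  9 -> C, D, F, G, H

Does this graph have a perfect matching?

The set {3, 4, 5, 6} has only 2 neighbours ({C, I}), so by Hall's theorem at most 7 of the 9 left vertices can be matched.
Hence no matching covers every left vertex.

No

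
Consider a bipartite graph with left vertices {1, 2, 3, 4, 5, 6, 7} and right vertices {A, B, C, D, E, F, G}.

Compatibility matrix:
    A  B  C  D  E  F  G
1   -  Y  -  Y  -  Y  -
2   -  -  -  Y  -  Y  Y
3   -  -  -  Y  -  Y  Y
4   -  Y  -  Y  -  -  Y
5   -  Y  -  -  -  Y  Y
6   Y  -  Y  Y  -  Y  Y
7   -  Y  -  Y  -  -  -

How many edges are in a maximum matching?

A valid assignment of size 5: 1→F, 2→G, 3→D, 4→B, 6→A.
The set {1, 2, 3, 4, 5, 7} has only 4 neighbours ({B, D, F, G}), so by Hall's theorem at most 5 of the 7 left vertices can be matched.

5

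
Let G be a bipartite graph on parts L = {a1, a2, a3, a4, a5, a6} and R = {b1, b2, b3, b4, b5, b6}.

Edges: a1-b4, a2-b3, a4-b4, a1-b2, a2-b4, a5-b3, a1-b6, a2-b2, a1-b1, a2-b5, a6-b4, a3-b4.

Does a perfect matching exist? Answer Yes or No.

No

The set {a3, a4, a6} has only 1 neighbour ({b4}), so by Hall's theorem at most 4 of the 6 left vertices can be matched.
Hence no matching covers every left vertex.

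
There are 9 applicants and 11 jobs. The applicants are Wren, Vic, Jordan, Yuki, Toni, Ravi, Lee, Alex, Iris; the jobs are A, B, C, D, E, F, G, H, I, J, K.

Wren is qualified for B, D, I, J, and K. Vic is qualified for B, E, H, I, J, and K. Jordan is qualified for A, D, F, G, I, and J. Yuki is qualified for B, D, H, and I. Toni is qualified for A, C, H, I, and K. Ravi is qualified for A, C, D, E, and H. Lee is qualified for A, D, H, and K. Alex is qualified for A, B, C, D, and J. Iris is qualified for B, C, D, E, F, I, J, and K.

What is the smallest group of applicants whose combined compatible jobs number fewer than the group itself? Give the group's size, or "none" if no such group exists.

none

A matching saturating every applicant exists, for instance Wren→I, Vic→E, Jordan→G, Yuki→B, Toni→K, Ravi→H, Lee→D, Alex→A, Iris→J.
By Hall's marriage theorem, this means |N(S)| ≥ |S| for every subset S, so no violating subset exists.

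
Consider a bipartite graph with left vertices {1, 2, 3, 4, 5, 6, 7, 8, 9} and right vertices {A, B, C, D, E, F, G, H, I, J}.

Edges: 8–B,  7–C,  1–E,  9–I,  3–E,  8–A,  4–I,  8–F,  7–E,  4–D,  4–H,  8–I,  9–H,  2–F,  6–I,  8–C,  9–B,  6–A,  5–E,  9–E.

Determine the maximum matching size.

One maximum matching: 1–E, 2–F, 4–D, 6–I, 7–C, 8–A, 9–B.
The set {1, 3, 5} has only 1 neighbour ({E}), so by Hall's theorem at most 7 of the 9 left vertices can be matched.

7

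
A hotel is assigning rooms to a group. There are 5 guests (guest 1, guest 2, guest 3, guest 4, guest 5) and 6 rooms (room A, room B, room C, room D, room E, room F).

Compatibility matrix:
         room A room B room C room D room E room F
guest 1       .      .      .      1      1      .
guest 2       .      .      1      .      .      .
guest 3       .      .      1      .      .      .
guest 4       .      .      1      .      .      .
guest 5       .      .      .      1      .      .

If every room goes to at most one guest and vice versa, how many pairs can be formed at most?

3

One maximum matching: guest 1–room E, guest 2–room C, guest 5–room D.
The set {guest 2, guest 3, guest 4} has only 1 neighbour ({room C}), so by Hall's theorem at most 3 of the 5 guests can be matched.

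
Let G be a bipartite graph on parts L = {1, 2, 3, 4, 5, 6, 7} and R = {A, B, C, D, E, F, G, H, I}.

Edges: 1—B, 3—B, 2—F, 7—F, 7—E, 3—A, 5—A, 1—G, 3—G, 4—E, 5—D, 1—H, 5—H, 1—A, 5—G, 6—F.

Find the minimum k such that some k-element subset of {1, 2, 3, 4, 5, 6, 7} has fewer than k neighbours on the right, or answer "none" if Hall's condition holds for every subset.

Take S = {2, 6}. Its neighbourhood is {F}, so |N(S)| = 1 < |S| = 2.
No single vertex violates Hall's condition since each has at least one neighbour, so 2 is the minimum.

2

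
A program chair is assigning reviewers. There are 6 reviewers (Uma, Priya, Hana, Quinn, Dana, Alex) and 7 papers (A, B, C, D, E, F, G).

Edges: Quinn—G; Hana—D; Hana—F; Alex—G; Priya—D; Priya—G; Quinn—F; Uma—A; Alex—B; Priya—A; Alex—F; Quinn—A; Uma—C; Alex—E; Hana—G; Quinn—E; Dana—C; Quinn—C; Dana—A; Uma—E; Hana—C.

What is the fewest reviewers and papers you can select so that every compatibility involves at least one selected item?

{Uma, Priya, Hana, Quinn, Dana, Alex} is a vertex cover of size 6: every edge has an endpoint in this set.
No smaller cover exists because Uma–E, Priya–D, Hana–F, Quinn–G, Dana–C, Alex–B is a matching of size 6, and a cover must include an endpoint of each of these disjoint edges (König's theorem).

6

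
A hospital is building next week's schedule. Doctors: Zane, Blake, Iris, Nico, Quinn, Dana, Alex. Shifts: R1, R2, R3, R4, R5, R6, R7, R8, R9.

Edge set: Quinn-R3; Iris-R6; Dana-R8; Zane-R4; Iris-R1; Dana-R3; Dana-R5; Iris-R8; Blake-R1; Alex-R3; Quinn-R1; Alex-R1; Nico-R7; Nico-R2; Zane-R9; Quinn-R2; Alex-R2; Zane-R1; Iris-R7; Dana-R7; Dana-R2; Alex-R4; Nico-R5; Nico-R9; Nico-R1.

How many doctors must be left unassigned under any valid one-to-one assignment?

A valid assignment of size 7: Zane–R4, Blake–R1, Iris–R7, Nico–R9, Quinn–R2, Dana–R5, Alex–R3.
This saturates every doctor, so 7 is the maximum.
That matches 7 of the 7, leaving 0 unmatched; no matching can do better.

0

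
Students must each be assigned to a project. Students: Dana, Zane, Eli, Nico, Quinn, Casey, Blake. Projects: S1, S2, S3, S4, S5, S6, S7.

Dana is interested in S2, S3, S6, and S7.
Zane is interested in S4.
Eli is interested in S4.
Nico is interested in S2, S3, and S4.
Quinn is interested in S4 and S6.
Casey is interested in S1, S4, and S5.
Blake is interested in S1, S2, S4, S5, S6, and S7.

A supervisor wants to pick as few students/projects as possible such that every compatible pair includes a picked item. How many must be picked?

6

A maximum matching has 6 edges (e.g. Dana–S7, Zane–S4, Nico–S3, Quinn–S6, Casey–S1, Blake–S2).
By König's theorem the minimum vertex cover has the same size. One such cover is {Dana, Nico, Quinn, Casey, Blake, S4}.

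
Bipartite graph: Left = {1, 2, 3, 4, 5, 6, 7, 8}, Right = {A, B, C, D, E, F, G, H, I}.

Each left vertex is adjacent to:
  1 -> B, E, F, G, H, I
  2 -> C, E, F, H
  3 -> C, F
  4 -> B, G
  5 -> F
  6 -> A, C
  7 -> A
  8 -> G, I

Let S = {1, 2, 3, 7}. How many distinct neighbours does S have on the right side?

The union of neighbours of {1, 2, 3, 7} is {A, B, C, E, F, G, H, I}, which has 8 elements.
Since |N(S)| = 8 ≥ |S| = 4, Hall's condition holds for this subset.

8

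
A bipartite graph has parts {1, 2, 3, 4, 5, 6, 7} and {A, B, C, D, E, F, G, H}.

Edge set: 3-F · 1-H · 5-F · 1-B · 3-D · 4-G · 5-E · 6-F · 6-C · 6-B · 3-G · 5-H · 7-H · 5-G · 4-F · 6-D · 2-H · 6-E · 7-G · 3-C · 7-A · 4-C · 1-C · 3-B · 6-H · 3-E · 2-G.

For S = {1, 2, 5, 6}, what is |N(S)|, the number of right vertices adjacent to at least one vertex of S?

7

The union of neighbours of {1, 2, 5, 6} is {B, C, D, E, F, G, H}, which has 7 elements.
Since |N(S)| = 7 ≥ |S| = 4, Hall's condition holds for this subset.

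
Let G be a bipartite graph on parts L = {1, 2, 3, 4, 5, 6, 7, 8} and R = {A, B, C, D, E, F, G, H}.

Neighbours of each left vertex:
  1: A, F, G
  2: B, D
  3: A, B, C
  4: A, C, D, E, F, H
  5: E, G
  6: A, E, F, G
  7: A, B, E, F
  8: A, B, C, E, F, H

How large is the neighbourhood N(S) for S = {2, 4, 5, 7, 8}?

8

The union of neighbours of {2, 4, 5, 7, 8} is {A, B, C, D, E, F, G, H}, which has 8 elements.
Since |N(S)| = 8 ≥ |S| = 5, Hall's condition holds for this subset.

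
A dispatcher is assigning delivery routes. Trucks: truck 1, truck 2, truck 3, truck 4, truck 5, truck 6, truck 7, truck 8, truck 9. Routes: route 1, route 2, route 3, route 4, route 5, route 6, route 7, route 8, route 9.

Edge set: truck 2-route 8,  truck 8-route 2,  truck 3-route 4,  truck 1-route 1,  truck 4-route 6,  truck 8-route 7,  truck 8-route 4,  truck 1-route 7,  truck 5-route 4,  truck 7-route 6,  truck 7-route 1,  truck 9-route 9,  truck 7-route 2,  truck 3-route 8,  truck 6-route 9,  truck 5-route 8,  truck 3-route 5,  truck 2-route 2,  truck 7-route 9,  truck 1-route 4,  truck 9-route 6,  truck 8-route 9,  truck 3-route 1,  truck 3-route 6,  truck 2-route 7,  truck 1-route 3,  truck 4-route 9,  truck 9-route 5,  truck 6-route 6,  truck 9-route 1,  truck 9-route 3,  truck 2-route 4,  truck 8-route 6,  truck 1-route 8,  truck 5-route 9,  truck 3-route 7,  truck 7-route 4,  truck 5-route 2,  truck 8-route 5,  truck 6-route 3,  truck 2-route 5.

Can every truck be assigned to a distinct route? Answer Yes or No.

Yes

A valid assignment of size 9: truck 1–route 1, truck 2–route 5, truck 3–route 8, truck 4–route 6, truck 5–route 2, truck 6–route 9, truck 7–route 4, truck 8–route 7, truck 9–route 3.
Every truck is matched, so this is a perfect matching.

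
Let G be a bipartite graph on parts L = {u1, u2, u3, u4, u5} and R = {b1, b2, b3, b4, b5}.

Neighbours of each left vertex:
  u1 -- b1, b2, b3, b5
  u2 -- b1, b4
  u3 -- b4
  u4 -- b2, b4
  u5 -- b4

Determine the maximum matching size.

One maximum matching: u1–b3, u2–b1, u3–b4, u4–b2.
The set {u3, u5} has only 1 neighbour ({b4}), so by Hall's theorem at most 4 of the 5 left vertices can be matched.

4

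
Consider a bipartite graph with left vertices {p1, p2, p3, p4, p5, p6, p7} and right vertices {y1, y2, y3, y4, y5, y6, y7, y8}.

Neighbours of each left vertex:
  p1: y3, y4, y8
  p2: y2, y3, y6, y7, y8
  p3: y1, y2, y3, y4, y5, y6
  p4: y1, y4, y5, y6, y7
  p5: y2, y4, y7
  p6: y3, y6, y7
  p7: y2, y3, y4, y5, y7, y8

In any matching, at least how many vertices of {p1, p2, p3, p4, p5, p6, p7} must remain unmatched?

0

One maximum matching: p1-y8, p2-y6, p3-y4, p4-y1, p5-y2, p6-y3, p7-y7.
All 7 left vertices are matched, so no larger matching exists.
That matches 7 of the 7, leaving 0 unmatched; no matching can do better.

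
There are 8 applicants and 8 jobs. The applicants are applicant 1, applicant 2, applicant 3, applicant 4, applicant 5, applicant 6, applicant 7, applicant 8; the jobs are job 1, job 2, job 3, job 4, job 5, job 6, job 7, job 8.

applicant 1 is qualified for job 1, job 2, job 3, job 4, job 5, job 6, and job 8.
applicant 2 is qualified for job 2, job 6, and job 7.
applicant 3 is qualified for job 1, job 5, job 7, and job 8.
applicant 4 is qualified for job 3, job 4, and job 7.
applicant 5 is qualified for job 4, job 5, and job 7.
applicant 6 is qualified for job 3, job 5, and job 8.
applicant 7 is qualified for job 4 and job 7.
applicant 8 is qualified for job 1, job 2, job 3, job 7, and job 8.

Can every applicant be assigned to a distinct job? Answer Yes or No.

Yes

One maximum matching: applicant 1-job 2, applicant 2-job 6, applicant 3-job 1, applicant 4-job 3, applicant 5-job 5, applicant 6-job 8, applicant 7-job 4, applicant 8-job 7.
All 8 applicants are covered.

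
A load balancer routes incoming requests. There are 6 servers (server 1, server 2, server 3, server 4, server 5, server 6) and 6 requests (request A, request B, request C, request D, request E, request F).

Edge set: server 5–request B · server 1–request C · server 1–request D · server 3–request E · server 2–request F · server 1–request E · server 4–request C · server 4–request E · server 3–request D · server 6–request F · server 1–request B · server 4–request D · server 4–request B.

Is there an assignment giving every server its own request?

No

The set {server 2, server 6} has only 1 neighbour ({request F}), so by Hall's theorem at most 5 of the 6 servers can be matched.
Hence no matching covers every server.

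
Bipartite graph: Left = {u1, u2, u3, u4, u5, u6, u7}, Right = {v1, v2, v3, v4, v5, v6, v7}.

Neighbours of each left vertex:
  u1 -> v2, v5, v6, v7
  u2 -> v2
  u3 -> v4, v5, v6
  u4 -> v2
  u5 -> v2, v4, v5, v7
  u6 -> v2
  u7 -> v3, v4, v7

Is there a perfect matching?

No

The set {u2, u4, u6} has only 1 neighbour ({v2}), so by Hall's theorem at most 5 of the 7 left vertices can be matched.
Hence no matching covers every left vertex.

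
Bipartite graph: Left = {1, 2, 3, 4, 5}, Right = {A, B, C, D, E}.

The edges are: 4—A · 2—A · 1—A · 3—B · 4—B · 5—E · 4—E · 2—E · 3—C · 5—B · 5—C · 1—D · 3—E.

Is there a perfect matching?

Yes

A valid assignment of size 5: 1-D, 2-A, 3-C, 4-E, 5-B.
Every left vertex is matched, so this is a perfect matching.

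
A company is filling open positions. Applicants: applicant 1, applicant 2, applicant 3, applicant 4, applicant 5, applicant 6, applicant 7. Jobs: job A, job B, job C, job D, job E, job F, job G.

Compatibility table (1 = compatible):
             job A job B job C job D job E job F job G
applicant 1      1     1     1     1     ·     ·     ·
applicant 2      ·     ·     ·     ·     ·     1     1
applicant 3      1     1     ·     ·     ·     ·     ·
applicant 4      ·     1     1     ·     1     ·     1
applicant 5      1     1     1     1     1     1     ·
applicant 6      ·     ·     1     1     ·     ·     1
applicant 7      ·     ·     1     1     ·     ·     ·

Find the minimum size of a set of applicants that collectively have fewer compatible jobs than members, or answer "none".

A matching saturating every applicant exists, for instance applicant 1→job A, applicant 2→job G, applicant 3→job B, applicant 4→job E, applicant 5→job F, applicant 6→job C, applicant 7→job D.
By Hall's marriage theorem, this means |N(S)| ≥ |S| for every subset S, so no violating subset exists.

none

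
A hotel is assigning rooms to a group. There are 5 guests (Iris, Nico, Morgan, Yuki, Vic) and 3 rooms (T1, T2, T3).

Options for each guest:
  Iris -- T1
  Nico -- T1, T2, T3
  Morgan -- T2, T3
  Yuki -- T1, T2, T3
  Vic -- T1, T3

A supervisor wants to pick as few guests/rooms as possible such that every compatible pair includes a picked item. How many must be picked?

{T1, T2, T3} is a vertex cover of size 3: every edge has an endpoint in this set.
No smaller cover exists because Iris–T1, Nico–T3, Morgan–T2 is a matching of size 3, and a cover must include an endpoint of each of these disjoint edges (König's theorem).

3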